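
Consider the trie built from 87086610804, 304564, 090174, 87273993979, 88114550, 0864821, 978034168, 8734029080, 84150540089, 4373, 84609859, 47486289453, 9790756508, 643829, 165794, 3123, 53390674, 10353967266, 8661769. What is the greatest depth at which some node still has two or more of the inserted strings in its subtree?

2

The deepest shared node is where two words last agree before diverging.
"84150540089" and "84609859" agree on "84" (2 characters) before diverging; nothing deeper is shared.
Longest shared-prefix length: 2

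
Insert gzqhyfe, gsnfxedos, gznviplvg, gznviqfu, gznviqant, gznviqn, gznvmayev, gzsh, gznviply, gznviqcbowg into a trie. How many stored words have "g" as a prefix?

10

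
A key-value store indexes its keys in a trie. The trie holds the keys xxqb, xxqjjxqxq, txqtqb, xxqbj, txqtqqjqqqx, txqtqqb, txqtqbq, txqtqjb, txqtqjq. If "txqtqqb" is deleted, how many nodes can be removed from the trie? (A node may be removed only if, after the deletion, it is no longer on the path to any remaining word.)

1

Walk "txqtqqb" from the leaf back toward the root, removing each node that no remaining word uses.
The suffix "b" (1 node) is used only by "txqtqqb"; the node for "txqtqq" still has the child "j", so pruning stops there.
Nodes removed: 1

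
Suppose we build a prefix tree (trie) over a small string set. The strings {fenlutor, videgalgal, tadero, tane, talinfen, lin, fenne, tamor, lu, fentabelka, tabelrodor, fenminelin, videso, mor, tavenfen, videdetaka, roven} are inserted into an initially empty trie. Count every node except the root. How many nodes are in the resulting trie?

Trace insertions, counting only characters that open a new branch:
  "fenlutor" → 8 new (f, e, n, l, u, t, o, r)
  "videgalgal" → 10 new (v, i, d, e, g, a, l, g, a, l)
  "tadero" → 6 new (t, a, d, e, r, o)
  "tane" → prefix "ta" already present; 2 new (n, e)
  "talinfen" → prefix "ta" already present; 6 new (l, i, n, f, e, n)
  "lin" → 3 new (l, i, n)
  "fenne" → prefix "fen" already present; 2 new (n, e)
  "tamor" → prefix "ta" already present; 3 new (m, o, r)
  "lu" → prefix "l" already present; 1 new (u)
  "fentabelka" → prefix "fen" already present; 7 new (t, a, b, e, l, k, a)
  "tabelrodor" → prefix "ta" already present; 8 new (b, e, l, r, o, d, o, r)
  "fenminelin" → prefix "fen" already present; 7 new (m, i, n, e, l, i, n)
  "videso" → prefix "vide" already present; 2 new (s, o)
  "mor" → 3 new (m, o, r)
  "tavenfen" → prefix "ta" already present; 6 new (v, e, n, f, e, n)
  "videdetaka" → prefix "vide" already present; 6 new (d, e, t, a, k, a)
  "roven" → 5 new (r, o, v, e, n)
Total nodes = 8 + 10 + 6 + 2 + 6 + 3 + 2 + 3 + 1 + 7 + 8 + 7 + 2 + 3 + 6 + 6 + 5 = 85

85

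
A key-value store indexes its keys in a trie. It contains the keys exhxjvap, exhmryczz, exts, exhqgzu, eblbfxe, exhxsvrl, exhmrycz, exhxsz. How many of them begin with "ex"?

7

Traverse to the node for "ex", then collect every word in that subtree.
Matches: "exhmrycz", "exhmryczz", "exhqgzu", "exhxjvap", "exhxsvrl", "exhxsz", "exts"
Count: 7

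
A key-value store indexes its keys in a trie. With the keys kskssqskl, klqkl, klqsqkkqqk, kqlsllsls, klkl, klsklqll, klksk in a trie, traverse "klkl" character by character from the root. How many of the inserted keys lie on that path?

1

Check each prefix of "klkl" against the stored set — each match is an end-marker on the path.
Prefixes of the query that are stored words: "klkl"
Count: 1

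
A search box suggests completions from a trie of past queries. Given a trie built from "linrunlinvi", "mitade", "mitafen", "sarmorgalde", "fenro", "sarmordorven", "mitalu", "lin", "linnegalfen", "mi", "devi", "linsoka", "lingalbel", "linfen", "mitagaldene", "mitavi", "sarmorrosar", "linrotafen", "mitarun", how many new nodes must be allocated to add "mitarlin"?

"mitar" is already a path in the trie; the remaining "lin" must be added.
New nodes needed: |"mitarlin"| − 5 = 8 − 5 = 3.

3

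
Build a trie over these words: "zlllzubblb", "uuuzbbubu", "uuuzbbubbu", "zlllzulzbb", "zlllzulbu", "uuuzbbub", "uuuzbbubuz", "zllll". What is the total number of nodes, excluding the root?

29

For each word, the new-node count is its length minus the longest prefix already in the trie:
  "zlllzubblb" → 10 new (z, l, l, l, z, u, b, b, l, b)
  "uuuzbbubu" → 9 new (u, u, u, z, b, b, u, b, u)
  "uuuzbbubbu" → prefix "uuuzbbub" already present; 2 new (b, u)
  "zlllzulzbb" → prefix "zlllzu" already present; 4 new (l, z, b, b)
  "zlllzulbu" → prefix "zlllzul" already present; 2 new (b, u)
  "uuuzbbub" → prefix "uuuzbbub" already present; 0 new (none)
  "uuuzbbubuz" → prefix "uuuzbbubu" already present; 1 new (z)
  "zllll" → prefix "zlll" already present; 1 new (l)
Total nodes = 10 + 9 + 2 + 4 + 2 + 0 + 1 + 1 = 29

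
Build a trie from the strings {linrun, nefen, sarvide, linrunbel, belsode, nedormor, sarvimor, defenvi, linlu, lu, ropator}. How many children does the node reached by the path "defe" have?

The children of the "defe" node are the distinct next characters among strings starting with "defe".
Characters that immediately follow "defe" among the stored strings: {n}.
That node has 1 child edge.

1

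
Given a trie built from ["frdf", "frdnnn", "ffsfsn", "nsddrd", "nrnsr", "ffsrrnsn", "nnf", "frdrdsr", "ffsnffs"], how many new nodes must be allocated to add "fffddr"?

4

Walking "fffddr" from the root, the first 2 characters ("ff") follow existing edges; "f" is the first miss.
New nodes needed: |"fffddr"| − 2 = 6 − 2 = 4.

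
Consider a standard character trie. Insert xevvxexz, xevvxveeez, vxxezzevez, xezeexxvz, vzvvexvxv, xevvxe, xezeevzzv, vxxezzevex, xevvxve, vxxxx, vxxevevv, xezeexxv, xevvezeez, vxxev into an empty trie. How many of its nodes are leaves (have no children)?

Leaves are exactly the stored words that no other stored word extends.
Those words: "vxxevevv", "vxxezzevex", "vxxezzevez", "vxxxx", "vzvvexvxv", "xevvezeez", "xevvxexz", "xevvxveeez", "xezeevzzv", "xezeexxvz"
Leaf count: 10

10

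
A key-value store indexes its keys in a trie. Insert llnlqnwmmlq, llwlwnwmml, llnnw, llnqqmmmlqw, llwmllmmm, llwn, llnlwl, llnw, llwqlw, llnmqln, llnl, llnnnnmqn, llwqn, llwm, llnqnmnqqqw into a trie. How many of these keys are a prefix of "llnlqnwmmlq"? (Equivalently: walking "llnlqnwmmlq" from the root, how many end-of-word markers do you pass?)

Traverse "llnlqnwmmlq" character by character; count nodes along the way that are marked as word ends.
Prefixes of the query that are stored words: "llnl", "llnlqnwmmlq"
Count: 2

2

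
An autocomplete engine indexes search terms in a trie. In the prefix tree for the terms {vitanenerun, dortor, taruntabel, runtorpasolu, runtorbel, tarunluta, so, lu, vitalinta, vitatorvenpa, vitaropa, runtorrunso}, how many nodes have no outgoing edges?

Leaves are exactly the stored words that no other stored word extends.
Those words: "dortor", "lu", "runtorbel", "runtorpasolu", "runtorrunso", "so", "tarunluta", "taruntabel", "vitalinta", "vitanenerun", "vitaropa", "vitatorvenpa"
Leaf count: 12

12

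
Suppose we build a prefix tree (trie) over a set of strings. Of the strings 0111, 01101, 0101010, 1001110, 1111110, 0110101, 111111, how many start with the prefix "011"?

3

Walk to "011"; the words in its subtree are exactly those with that prefix.
Words under "011": 01101, 0110101, 0111
Count: 3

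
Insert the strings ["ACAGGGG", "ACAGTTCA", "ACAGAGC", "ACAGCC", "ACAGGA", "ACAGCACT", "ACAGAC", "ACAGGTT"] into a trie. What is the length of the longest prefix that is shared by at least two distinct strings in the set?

Equivalently: take the maximum, over all pairs, of their longest common prefix length.
"ACAGAC" and "ACAGAGC" agree on "ACAGA" (5 characters) before diverging; nothing deeper is shared.
Longest shared-prefix length: 5

5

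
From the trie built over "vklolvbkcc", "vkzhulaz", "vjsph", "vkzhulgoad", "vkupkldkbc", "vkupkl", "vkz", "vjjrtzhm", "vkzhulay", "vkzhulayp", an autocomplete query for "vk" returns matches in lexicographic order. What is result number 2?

vkupkl

Filter for "vk…" and sort: "vklolvbkcc", "vkupkl", "vkupkldkbc", "vkz", "vkzhulay", "vkzhulayp", "vkzhulaz", "vkzhulgoad"
The 2nd is vkupkl.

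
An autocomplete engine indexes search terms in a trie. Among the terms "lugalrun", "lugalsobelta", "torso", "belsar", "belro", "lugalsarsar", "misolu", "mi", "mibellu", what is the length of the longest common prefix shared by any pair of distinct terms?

6

Equivalently: take the maximum, over all pairs, of their longest common prefix length.
"lugalsarsar" and "lugalsobelta" agree on "lugals" (6 characters) before diverging; nothing deeper is shared.
Longest shared-prefix length: 6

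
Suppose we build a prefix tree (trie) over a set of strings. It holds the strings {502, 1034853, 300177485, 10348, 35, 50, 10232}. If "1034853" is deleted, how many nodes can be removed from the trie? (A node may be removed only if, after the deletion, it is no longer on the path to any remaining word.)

2

A node on "1034853"'s path can go only if nothing else ends at it or branches off below it.
The suffix "53" (2 nodes) is used only by "1034853"; "10348" is itself a stored word, so pruning stops there.
Nodes removed: 2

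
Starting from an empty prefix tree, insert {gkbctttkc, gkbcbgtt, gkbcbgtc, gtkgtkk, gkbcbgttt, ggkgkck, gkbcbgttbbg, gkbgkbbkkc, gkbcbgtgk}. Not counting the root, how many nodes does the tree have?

39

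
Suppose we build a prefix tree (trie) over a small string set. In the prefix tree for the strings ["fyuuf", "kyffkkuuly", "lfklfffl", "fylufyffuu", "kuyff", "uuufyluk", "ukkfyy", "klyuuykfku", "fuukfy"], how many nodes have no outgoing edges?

A leaf is a node with no children — equivalently, the end of a word that is not a proper prefix of any other stored word.
Those words: "fuukfy", "fylufyffuu", "fyuuf", "klyuuykfku", "kuyff", "kyffkkuuly", "lfklfffl", "ukkfyy", "uuufyluk"
Leaf count: 9

9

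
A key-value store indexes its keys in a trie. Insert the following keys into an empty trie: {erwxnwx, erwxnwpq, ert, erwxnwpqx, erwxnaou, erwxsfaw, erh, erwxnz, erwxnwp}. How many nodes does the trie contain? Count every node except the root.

Insert word by word; a character creates a node only if that edge doesn't already exist:
  "erwxnwx" → 7 new (e, r, w, x, n, w, x)
  "erwxnwpq" → prefix "erwxnw" already present; 2 new (p, q)
  "ert" → prefix "er" already present; 1 new (t)
  "erwxnwpqx" → prefix "erwxnwpq" already present; 1 new (x)
  "erwxnaou" → prefix "erwxn" already present; 3 new (a, o, u)
  "erwxsfaw" → prefix "erwx" already present; 4 new (s, f, a, w)
  "erh" → prefix "er" already present; 1 new (h)
  "erwxnz" → prefix "erwxn" already present; 1 new (z)
  "erwxnwp" → prefix "erwxnwp" already present; 0 new (none)
Total nodes = 7 + 2 + 1 + 1 + 3 + 4 + 1 + 1 + 0 = 20

20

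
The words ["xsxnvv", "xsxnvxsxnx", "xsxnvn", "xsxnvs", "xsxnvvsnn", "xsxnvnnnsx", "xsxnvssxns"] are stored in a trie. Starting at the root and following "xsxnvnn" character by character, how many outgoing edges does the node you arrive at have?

1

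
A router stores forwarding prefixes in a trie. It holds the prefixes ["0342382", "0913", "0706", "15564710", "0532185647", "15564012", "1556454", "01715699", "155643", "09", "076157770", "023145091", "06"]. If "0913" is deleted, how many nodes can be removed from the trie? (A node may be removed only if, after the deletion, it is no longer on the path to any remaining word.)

2

A node on "0913"'s path can go only if nothing else ends at it or branches off below it.
The suffix "13" (2 nodes) is used only by "0913"; "09" is itself a stored word, so pruning stops there.
Nodes removed: 2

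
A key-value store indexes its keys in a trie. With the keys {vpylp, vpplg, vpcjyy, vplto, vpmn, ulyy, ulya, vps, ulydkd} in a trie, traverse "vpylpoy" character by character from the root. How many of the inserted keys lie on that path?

1

Traverse "vpylpoy" character by character; count nodes along the way that are marked as word ends.
Prefixes of the query that are stored words: "vpylp"
Count: 1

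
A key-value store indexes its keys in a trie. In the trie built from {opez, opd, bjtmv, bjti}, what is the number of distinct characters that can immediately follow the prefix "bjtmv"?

0

The children of the "bjtmv" node are the distinct next characters among strings starting with "bjtmv".
No stored string extends past "bjtmv".
That node has 0 child edges.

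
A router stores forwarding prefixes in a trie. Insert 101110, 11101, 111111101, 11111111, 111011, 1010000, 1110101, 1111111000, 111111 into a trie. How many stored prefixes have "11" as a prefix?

Walk to "11"; the words in its subtree are exactly those with that prefix.
Words under "11": 11101, 1110101, 111011, 111111, 1111111000, 111111101, 11111111
Count: 7

7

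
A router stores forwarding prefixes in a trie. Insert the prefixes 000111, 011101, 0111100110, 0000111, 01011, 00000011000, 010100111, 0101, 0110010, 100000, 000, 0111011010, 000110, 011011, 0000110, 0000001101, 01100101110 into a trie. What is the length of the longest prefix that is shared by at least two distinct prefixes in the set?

The deepest shared node is where two words last agree before diverging.
e.g. "00000011000" and "0000001101" share the prefix "000000110" of length 9; no pair shares a longer one.
Longest shared-prefix length: 9

9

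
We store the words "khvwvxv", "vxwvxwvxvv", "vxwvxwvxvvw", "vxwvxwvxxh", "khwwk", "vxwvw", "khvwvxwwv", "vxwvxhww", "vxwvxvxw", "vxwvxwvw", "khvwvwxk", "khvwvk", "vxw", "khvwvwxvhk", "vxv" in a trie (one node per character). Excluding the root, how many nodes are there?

Count nodes per top-level branch (shared prefixes stored once):
  'k'-branch (khvwvk, khvwvwxk, khvwvwxvhk, khvwvxv, khvwvxwwv, khwwk): 20 nodes
  'v'-branch (vxv, vxw, vxwvw, vxwvxhww, vxwvxvxw, vxwvxwvw, vxwvxwvxvv, vxwvxwvxvvw, vxwvxwvxxh): 22 nodes
Sum: 42

42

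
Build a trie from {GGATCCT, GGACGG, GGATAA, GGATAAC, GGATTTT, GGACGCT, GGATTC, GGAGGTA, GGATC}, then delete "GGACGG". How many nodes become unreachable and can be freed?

1

Walk "GGACGG" from the leaf back toward the root, removing each node that no remaining word uses.
The suffix "G" (1 node) is used only by "GGACGG"; the node for "GGACG" still has the child "C", so pruning stops there.
Nodes removed: 1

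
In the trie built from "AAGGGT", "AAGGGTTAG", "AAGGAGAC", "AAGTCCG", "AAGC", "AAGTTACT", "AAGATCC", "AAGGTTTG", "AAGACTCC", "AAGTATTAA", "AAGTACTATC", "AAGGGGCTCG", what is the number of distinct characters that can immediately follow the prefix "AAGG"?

3

Follow the path "AAGG" to its node, then look at its outgoing edges.
Distinct next characters after "AAGG": A, G, T.
That node has 3 child edges.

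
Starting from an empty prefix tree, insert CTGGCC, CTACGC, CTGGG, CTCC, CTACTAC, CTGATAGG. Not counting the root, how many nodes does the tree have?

For each word, the new-node count is its length minus the longest prefix already in the trie:
  "CTGGCC" → 6 new (C, T, G, G, C, C)
  "CTACGC" → prefix "CT" already present; 4 new (A, C, G, C)
  "CTGGG" → prefix "CTGG" already present; 1 new (G)
  "CTCC" → prefix "CT" already present; 2 new (C, C)
  "CTACTAC" → prefix "CTAC" already present; 3 new (T, A, C)
  "CTGATAGG" → prefix "CTG" already present; 5 new (A, T, A, G, G)
Total nodes = 6 + 4 + 1 + 2 + 3 + 5 = 21

21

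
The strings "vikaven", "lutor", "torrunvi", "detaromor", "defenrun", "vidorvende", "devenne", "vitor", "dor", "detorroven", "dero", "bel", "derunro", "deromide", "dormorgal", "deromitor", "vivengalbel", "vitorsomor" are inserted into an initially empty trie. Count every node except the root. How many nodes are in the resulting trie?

Insert word by word; a character creates a node only if that edge doesn't already exist:
  "vikaven" → 7 new (v, i, k, a, v, e, n)
  "lutor" → 5 new (l, u, t, o, r)
  "torrunvi" → 8 new (t, o, r, r, u, n, v, i)
  "detaromor" → 9 new (d, e, t, a, r, o, m, o, r)
  "defenrun" → prefix "de" already present; 6 new (f, e, n, r, u, n)
  "vidorvende" → prefix "vi" already present; 8 new (d, o, r, v, e, n, d, e)
  "devenne" → prefix "de" already present; 5 new (v, e, n, n, e)
  "vitor" → prefix "vi" already present; 3 new (t, o, r)
  "dor" → prefix "d" already present; 2 new (o, r)
  "detorroven" → prefix "det" already present; 7 new (o, r, r, o, v, e, n)
  "dero" → prefix "de" already present; 2 new (r, o)
  "bel" → 3 new (b, e, l)
  "derunro" → prefix "der" already present; 4 new (u, n, r, o)
  "deromide" → prefix "dero" already present; 4 new (m, i, d, e)
  "dormorgal" → prefix "dor" already present; 6 new (m, o, r, g, a, l)
  "deromitor" → prefix "deromi" already present; 3 new (t, o, r)
  "vivengalbel" → prefix "vi" already present; 9 new (v, e, n, g, a, l, b, e, l)
  "vitorsomor" → prefix "vitor" already present; 5 new (s, o, m, o, r)
Total nodes = 7 + 5 + 8 + 9 + 6 + 8 + 5 + 3 + 2 + 7 + 2 + 3 + 4 + 4 + 6 + 3 + 9 + 5 = 96

96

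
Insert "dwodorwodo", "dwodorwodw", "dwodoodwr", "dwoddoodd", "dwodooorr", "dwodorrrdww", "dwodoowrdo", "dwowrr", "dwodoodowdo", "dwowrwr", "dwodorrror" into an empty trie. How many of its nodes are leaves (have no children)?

11

Leaves are exactly the stored words that no other stored word extends.
Those words: "dwoddoodd", "dwodoodowdo", "dwodoodwr", "dwodooorr", "dwodoowrdo", "dwodorrrdww", "dwodorrror", "dwodorwodo", "dwodorwodw", "dwowrr", "dwowrwr"
Leaf count: 11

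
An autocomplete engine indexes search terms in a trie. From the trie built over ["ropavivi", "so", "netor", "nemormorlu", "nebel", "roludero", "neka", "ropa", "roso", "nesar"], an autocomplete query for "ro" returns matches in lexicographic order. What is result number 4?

roso

DFS of the "ro" subtree visits, in order: "roludero", "ropa", "ropavivi", "roso"
The 4th is roso.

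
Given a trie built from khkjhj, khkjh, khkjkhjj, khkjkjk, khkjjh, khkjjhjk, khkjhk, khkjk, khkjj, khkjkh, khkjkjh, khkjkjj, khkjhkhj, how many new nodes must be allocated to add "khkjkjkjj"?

2

Walking "khkjkjkjj" from the root, the first 7 characters ("khkjkjk") follow existing edges; "j" is the first miss.
Each of the 2 remaining characters creates one node.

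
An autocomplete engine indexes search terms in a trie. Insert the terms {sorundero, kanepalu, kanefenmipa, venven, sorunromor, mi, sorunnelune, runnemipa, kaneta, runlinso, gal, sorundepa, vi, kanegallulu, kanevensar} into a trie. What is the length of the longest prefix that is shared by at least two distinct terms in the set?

Look for the deepest trie node that still has at least two words in its subtree.
"sorundepa" and "sorundero" agree on "sorunde" (7 characters) before diverging; nothing deeper is shared.
Longest shared-prefix length: 7

7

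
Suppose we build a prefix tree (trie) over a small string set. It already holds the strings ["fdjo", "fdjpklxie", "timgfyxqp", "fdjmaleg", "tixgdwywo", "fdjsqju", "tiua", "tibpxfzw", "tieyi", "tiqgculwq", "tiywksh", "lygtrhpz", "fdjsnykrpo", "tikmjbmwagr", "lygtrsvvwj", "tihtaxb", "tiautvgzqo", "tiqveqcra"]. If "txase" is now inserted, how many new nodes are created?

"t" is already a path in the trie; the remaining "xase" must be added.
Each of the 4 remaining characters creates one node.

4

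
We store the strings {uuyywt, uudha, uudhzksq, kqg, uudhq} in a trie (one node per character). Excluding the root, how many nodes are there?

17

Trie structure (* marks end of a word):
(root)
├─ k
│  └─ q
│     └─ g *
└─ u
   └─ u
      ├─ d
      │  └─ h
      │     ├─ a *
      │     ├─ q *
      │     └─ z
      │        └─ k
      │           └─ s
      │              └─ q *
      └─ y
         └─ y
            └─ w
               └─ t *
Counting every labelled node above: 17.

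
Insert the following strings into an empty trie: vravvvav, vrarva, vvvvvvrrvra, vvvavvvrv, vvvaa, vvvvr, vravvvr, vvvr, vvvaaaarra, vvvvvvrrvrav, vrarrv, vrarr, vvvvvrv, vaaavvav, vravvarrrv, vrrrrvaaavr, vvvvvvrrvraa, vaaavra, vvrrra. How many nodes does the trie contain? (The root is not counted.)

69

Trace insertions, counting only characters that open a new branch:
  "vravvvav" → 8 new (v, r, a, v, v, v, a, v)
  "vrarva" → prefix "vra" already present; 3 new (r, v, a)
  "vvvvvvrrvra" → prefix "v" already present; 10 new (v, v, v, v, v, r, r, v, r, a)
  "vvvavvvrv" → prefix "vvv" already present; 6 new (a, v, v, v, r, v)
  "vvvaa" → prefix "vvva" already present; 1 new (a)
  "vvvvr" → prefix "vvvv" already present; 1 new (r)
  "vravvvr" → prefix "vravvv" already present; 1 new (r)
  "vvvr" → prefix "vvv" already present; 1 new (r)
  "vvvaaaarra" → prefix "vvvaa" already present; 5 new (a, a, r, r, a)
  "vvvvvvrrvrav" → prefix "vvvvvvrrvra" already present; 1 new (v)
  "vrarrv" → prefix "vrar" already present; 2 new (r, v)
  "vrarr" → prefix "vrarr" already present; 0 new (none)
  "vvvvvrv" → prefix "vvvvv" already present; 2 new (r, v)
  "vaaavvav" → prefix "v" already present; 7 new (a, a, a, v, v, a, v)
  "vravvarrrv" → prefix "vravv" already present; 5 new (a, r, r, r, v)
  "vrrrrvaaavr" → prefix "vr" already present; 9 new (r, r, r, v, a, a, a, v, r)
  "vvvvvvrrvraa" → prefix "vvvvvvrrvra" already present; 1 new (a)
  "vaaavra" → prefix "vaaav" already present; 2 new (r, a)
  "vvrrra" → prefix "vv" already present; 4 new (r, r, r, a)
Total nodes = 8 + 3 + 10 + 6 + 1 + 1 + 1 + 1 + 5 + 1 + 2 + 0 + 2 + 7 + 5 + 9 + 1 + 2 + 4 = 69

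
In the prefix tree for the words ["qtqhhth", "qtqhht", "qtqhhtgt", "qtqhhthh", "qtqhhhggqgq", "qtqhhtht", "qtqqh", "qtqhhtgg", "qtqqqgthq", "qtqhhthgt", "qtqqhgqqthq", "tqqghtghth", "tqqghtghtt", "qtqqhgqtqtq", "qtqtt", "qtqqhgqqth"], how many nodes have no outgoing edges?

12

A leaf is a node with no children — equivalently, the end of a word that is not a proper prefix of any other stored word.
Those words: "qtqhhhggqgq", "qtqhhtgg", "qtqhhtgt", "qtqhhthgt", "qtqhhthh", "qtqhhtht", "qtqqhgqqthq", "qtqqhgqtqtq", "qtqqqgthq", "qtqtt", "tqqghtghth", "tqqghtghtt"
Leaf count: 12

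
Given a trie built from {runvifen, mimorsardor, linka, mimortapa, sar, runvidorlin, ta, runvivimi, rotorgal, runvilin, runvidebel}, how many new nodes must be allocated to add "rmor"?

"r" is already a path in the trie; the remaining "mor" must be added.
Each of the 3 remaining characters creates one node.

3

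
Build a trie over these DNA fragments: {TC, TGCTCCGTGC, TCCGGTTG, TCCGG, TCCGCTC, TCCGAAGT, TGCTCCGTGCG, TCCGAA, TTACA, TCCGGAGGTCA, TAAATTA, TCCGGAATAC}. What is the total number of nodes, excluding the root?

45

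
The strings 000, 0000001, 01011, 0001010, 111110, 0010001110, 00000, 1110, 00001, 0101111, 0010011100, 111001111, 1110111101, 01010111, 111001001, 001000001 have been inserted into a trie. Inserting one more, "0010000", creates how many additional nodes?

0

Every character of "0010000" already lies on an existing path (it is a prefix of some stored word).
No new nodes are needed: 0.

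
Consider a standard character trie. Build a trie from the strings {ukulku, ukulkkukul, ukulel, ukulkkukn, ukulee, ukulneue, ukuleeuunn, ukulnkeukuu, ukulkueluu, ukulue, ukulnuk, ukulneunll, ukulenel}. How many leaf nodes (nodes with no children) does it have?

11

Leaves are exactly the stored words that no other stored word extends.
Those words: "ukuleeuunn", "ukulel", "ukulenel", "ukulkkukn", "ukulkkukul", "ukulkueluu", "ukulneue", "ukulneunll", "ukulnkeukuu", "ukulnuk", "ukulue"
Leaf count: 11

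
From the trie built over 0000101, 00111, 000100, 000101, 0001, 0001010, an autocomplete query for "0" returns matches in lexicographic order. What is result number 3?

000100

DFS of the "0" subtree visits, in order: "0000101", "0001", "000100", "000101", "0001010", "00111"
The 3rd is 000100.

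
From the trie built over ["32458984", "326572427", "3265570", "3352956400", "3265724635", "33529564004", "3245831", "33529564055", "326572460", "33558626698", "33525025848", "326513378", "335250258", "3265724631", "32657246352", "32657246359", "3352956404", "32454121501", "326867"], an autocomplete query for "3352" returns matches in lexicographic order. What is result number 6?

33529564055

Filter for "3352…" and sort: "335250258", "33525025848", "3352956400", "33529564004", "3352956404", "33529564055"
Position 6: 33529564055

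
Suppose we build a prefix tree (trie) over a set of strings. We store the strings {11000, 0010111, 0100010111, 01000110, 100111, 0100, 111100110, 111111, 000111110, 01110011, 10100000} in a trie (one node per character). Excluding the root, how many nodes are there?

56

For each word, the new-node count is its length minus the longest prefix already in the trie:
  "11000" → 5 new (1, 1, 0, 0, 0)
  "0010111" → 7 new (0, 0, 1, 0, 1, 1, 1)
  "0100010111" → prefix "0" already present; 9 new (1, 0, 0, 0, 1, 0, 1, 1, 1)
  "01000110" → prefix "010001" already present; 2 new (1, 0)
  "100111" → prefix "1" already present; 5 new (0, 0, 1, 1, 1)
  "0100" → prefix "0100" already present; 0 new (none)
  "111100110" → prefix "11" already present; 7 new (1, 1, 0, 0, 1, 1, 0)
  "111111" → prefix "1111" already present; 2 new (1, 1)
  "000111110" → prefix "00" already present; 7 new (0, 1, 1, 1, 1, 1, 0)
  "01110011" → prefix "01" already present; 6 new (1, 1, 0, 0, 1, 1)
  "10100000" → prefix "10" already present; 6 new (1, 0, 0, 0, 0, 0)
Total nodes = 5 + 7 + 9 + 2 + 5 + 0 + 7 + 2 + 7 + 6 + 6 = 56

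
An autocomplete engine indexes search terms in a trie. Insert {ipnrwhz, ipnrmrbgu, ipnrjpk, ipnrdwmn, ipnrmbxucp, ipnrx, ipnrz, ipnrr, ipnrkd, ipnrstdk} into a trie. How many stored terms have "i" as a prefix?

10

Filter for entries beginning with "i":
Words under "i": ipnrdwmn, ipnrjpk, ipnrkd, ipnrmbxucp, ipnrmrbgu, ipnrr, ipnrstdk, ipnrwhz, ipnrx, ipnrz
Count: 10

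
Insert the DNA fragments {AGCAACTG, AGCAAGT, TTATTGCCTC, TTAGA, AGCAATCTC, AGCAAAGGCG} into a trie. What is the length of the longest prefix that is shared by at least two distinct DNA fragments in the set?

5

Equivalently: take the maximum, over all pairs, of their longest common prefix length.
e.g. "AGCAAAGGCG" and "AGCAACTG" share the prefix "AGCAA" of length 5; no pair shares a longer one.
Longest shared-prefix length: 5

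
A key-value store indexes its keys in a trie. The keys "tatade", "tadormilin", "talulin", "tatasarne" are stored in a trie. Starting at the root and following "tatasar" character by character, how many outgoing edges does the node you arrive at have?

1

Follow the path "tatasar" to its node, then look at its outgoing edges.
Distinct next characters after "tatasar": n.
That node has 1 child edge.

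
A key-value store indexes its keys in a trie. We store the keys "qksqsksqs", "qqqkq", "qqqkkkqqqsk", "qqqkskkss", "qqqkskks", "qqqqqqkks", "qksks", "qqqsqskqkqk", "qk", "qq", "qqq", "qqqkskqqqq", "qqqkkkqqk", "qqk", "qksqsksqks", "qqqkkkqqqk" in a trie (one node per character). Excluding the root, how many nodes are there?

50

Count nodes per top-level branch (shared prefixes stored once):
  'q'-branch (qk, qksks, qksqsksqks, qksqsksqs, qq, qqk, qqq, qqqkkkqqk, qqqkkkqqqk, qqqkkkqqqsk, qqqkq, qqqkskks, qqqkskkss, qqqkskqqqq, qqqqqqkks, qqqsqskqkqk): 50 nodes
Sum: 50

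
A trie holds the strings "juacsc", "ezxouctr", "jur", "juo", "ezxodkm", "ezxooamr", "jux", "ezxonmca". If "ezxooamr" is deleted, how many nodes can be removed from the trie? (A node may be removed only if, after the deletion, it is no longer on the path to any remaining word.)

Walk "ezxooamr" from the leaf back toward the root, removing each node that no remaining word uses.
The suffix "oamr" (4 nodes) is used only by "ezxooamr"; the node for "ezxo" still has the child "u", so pruning stops there.
Nodes removed: 4

4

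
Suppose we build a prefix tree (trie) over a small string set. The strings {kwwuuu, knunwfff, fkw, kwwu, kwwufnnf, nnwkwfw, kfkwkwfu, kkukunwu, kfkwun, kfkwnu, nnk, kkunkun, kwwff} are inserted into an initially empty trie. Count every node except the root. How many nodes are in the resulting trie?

For each word, the new-node count is its length minus the longest prefix already in the trie:
  "kwwuuu" → 6 new (k, w, w, u, u, u)
  "knunwfff" → prefix "k" already present; 7 new (n, u, n, w, f, f, f)
  "fkw" → 3 new (f, k, w)
  "kwwu" → prefix "kwwu" already present; 0 new (none)
  "kwwufnnf" → prefix "kwwu" already present; 4 new (f, n, n, f)
  "nnwkwfw" → 7 new (n, n, w, k, w, f, w)
  "kfkwkwfu" → prefix "k" already present; 7 new (f, k, w, k, w, f, u)
  "kkukunwu" → prefix "k" already present; 7 new (k, u, k, u, n, w, u)
  "kfkwun" → prefix "kfkw" already present; 2 new (u, n)
  "kfkwnu" → prefix "kfkw" already present; 2 new (n, u)
  "nnk" → prefix "nn" already present; 1 new (k)
  "kkunkun" → prefix "kku" already present; 4 new (n, k, u, n)
  "kwwff" → prefix "kww" already present; 2 new (f, f)
Total nodes = 6 + 7 + 3 + 0 + 4 + 7 + 7 + 7 + 2 + 2 + 1 + 4 + 2 = 52

52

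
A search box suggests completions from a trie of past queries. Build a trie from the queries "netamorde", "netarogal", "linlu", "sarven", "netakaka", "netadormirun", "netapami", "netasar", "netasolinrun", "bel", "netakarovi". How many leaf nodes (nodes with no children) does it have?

A leaf is a node with no children — equivalently, the end of a word that is not a proper prefix of any other stored word.
Those words: "bel", "linlu", "netadormirun", "netakaka", "netakarovi", "netamorde", "netapami", "netarogal", "netasar", "netasolinrun", "sarven"
Leaf count: 11

11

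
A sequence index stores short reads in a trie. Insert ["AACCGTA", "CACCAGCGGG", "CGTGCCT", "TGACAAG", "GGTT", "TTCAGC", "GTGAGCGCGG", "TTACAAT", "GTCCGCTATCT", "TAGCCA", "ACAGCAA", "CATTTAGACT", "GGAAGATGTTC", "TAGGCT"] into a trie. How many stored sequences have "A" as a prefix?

Walk to "A"; the words in its subtree are exactly those with that prefix.
Words under "A": AACCGTA, ACAGCAA
Count: 2

2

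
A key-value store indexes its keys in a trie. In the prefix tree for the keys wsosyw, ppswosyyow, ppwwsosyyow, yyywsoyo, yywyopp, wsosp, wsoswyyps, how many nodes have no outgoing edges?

7

A leaf is a node with no children — equivalently, the end of a word that is not a proper prefix of any other stored word.
Those words: "ppswosyyow", "ppwwsosyyow", "wsosp", "wsoswyyps", "wsosyw", "yywyopp", "yyywsoyo"
Leaf count: 7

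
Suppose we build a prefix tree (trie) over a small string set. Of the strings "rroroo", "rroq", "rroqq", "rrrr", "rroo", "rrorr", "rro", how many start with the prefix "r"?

Filter for entries beginning with "r":
Matches: "rro", "rroo", "rroq", "rroqq", "rroroo", "rrorr", "rrrr"
Count: 7

7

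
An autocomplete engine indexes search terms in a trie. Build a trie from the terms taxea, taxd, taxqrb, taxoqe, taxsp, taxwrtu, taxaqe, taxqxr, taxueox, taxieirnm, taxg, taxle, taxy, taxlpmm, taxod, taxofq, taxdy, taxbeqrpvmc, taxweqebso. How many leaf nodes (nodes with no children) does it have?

18

Leaves are exactly the stored words that no other stored word extends.
Those words: "taxaqe", "taxbeqrpvmc", "taxdy", "taxea", "taxg", "taxieirnm", "taxle", "taxlpmm", "taxod", "taxofq", "taxoqe", "taxqrb", "taxqxr", "taxsp", "taxueox", "taxweqebso", "taxwrtu", "taxy"
Leaf count: 18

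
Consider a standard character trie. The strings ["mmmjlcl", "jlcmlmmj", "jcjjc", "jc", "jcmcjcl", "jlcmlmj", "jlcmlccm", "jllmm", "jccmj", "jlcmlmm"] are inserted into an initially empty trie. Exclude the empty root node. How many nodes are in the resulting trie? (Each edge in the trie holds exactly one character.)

34

Count nodes per top-level branch (shared prefixes stored once):
  'j'-branch (jc, jccmj, jcjjc, jcmcjcl, jlcmlccm, jlcmlmj, jlcmlmm, jlcmlmmj, jllmm): 27 nodes
  'm'-branch (mmmjlcl): 7 nodes
Sum: 34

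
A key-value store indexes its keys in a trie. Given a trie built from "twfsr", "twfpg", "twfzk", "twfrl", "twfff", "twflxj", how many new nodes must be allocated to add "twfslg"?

The longest prefix of "twfslg" already in the trie is "twfs" (length 4).
New nodes needed: |"twfslg"| − 4 = 6 − 4 = 2.

2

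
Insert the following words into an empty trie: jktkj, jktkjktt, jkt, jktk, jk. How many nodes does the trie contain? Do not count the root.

Insert word by word; a character creates a node only if that edge doesn't already exist:
  "jktkj" → 5 new (j, k, t, k, j)
  "jktkjktt" → prefix "jktkj" already present; 3 new (k, t, t)
  "jkt" → prefix "jkt" already present; 0 new (none)
  "jktk" → prefix "jktk" already present; 0 new (none)
  "jk" → prefix "jk" already present; 0 new (none)
Total nodes = 5 + 3 + 0 + 0 + 0 = 8

8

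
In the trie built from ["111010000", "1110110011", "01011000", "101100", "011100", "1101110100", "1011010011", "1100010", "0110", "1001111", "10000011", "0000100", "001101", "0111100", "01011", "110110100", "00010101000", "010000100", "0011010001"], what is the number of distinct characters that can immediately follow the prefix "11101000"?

Walk "11101000" from the root, arriving at one node.
Characters that immediately follow "11101000" among the stored strings: {0}.
That node has 1 child edge.

1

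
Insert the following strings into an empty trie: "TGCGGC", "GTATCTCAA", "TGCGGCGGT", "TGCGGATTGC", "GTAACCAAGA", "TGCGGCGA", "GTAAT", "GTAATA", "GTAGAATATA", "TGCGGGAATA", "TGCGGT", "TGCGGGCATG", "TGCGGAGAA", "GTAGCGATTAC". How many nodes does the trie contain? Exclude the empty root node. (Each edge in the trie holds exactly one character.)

60

Trace insertions, counting only characters that open a new branch:
  "TGCGGC" → 6 new (T, G, C, G, G, C)
  "GTATCTCAA" → 9 new (G, T, A, T, C, T, C, A, A)
  "TGCGGCGGT" → prefix "TGCGGC" already present; 3 new (G, G, T)
  "TGCGGATTGC" → prefix "TGCGG" already present; 5 new (A, T, T, G, C)
  "GTAACCAAGA" → prefix "GTA" already present; 7 new (A, C, C, A, A, G, A)
  "TGCGGCGA" → prefix "TGCGGCG" already present; 1 new (A)
  "GTAAT" → prefix "GTAA" already present; 1 new (T)
  "GTAATA" → prefix "GTAAT" already present; 1 new (A)
  "GTAGAATATA" → prefix "GTA" already present; 7 new (G, A, A, T, A, T, A)
  "TGCGGGAATA" → prefix "TGCGG" already present; 5 new (G, A, A, T, A)
  "TGCGGT" → prefix "TGCGG" already present; 1 new (T)
  "TGCGGGCATG" → prefix "TGCGGG" already present; 4 new (C, A, T, G)
  "TGCGGAGAA" → prefix "TGCGGA" already present; 3 new (G, A, A)
  "GTAGCGATTAC" → prefix "GTAG" already present; 7 new (C, G, A, T, T, A, C)
Total nodes = 6 + 9 + 3 + 5 + 7 + 1 + 1 + 1 + 7 + 5 + 1 + 4 + 3 + 7 = 60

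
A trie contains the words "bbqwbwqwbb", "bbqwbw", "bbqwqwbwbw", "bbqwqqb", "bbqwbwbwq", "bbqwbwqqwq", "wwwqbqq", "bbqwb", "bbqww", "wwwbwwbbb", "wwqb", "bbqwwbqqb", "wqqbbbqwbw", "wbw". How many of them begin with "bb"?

Traverse to the node for "bb", then collect every word in that subtree.
Matches: "bbqwb", "bbqwbw", "bbqwbwbwq", "bbqwbwqqwq", "bbqwbwqwbb", "bbqwqqb", "bbqwqwbwbw", "bbqww", "bbqwwbqqb"
Count: 9

9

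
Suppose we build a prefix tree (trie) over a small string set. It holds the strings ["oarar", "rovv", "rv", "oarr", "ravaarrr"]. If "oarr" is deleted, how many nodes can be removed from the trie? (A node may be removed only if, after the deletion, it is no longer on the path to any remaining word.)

1

A node on "oarr"'s path can go only if nothing else ends at it or branches off below it.
The suffix "r" (1 node) is used only by "oarr"; the node for "oar" still has the child "a", so pruning stops there.
Nodes removed: 1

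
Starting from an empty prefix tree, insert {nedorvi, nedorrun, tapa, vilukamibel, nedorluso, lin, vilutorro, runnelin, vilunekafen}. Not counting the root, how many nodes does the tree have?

52

Insert word by word; a character creates a node only if that edge doesn't already exist:
  "nedorvi" → 7 new (n, e, d, o, r, v, i)
  "nedorrun" → prefix "nedor" already present; 3 new (r, u, n)
  "tapa" → 4 new (t, a, p, a)
  "vilukamibel" → 11 new (v, i, l, u, k, a, m, i, b, e, l)
  "nedorluso" → prefix "nedor" already present; 4 new (l, u, s, o)
  "lin" → 3 new (l, i, n)
  "vilutorro" → prefix "vilu" already present; 5 new (t, o, r, r, o)
  "runnelin" → 8 new (r, u, n, n, e, l, i, n)
  "vilunekafen" → prefix "vilu" already present; 7 new (n, e, k, a, f, e, n)
Total nodes = 7 + 3 + 4 + 11 + 4 + 3 + 5 + 8 + 7 = 52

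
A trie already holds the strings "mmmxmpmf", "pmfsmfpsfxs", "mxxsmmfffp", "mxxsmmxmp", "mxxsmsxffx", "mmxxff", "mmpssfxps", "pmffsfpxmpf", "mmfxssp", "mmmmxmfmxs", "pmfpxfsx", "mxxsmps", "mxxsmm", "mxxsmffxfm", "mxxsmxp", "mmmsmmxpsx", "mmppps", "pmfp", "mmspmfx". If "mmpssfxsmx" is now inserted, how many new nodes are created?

3

Walking "mmpssfxsmx" from the root, the first 7 characters ("mmpssfx") follow existing edges; "s" is the first miss.
New nodes needed: |"mmpssfxsmx"| − 7 = 10 − 7 = 3.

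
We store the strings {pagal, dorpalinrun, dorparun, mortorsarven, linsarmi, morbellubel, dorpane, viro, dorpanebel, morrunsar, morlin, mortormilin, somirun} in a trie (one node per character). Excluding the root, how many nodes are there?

77

For each word, the new-node count is its length minus the longest prefix already in the trie:
  "pagal" → 5 new (p, a, g, a, l)
  "dorpalinrun" → 11 new (d, o, r, p, a, l, i, n, r, u, n)
  "dorparun" → prefix "dorpa" already present; 3 new (r, u, n)
  "mortorsarven" → 12 new (m, o, r, t, o, r, s, a, r, v, e, n)
  "linsarmi" → 8 new (l, i, n, s, a, r, m, i)
  "morbellubel" → prefix "mor" already present; 8 new (b, e, l, l, u, b, e, l)
  "dorpane" → prefix "dorpa" already present; 2 new (n, e)
  "viro" → 4 new (v, i, r, o)
  "dorpanebel" → prefix "dorpane" already present; 3 new (b, e, l)
  "morrunsar" → prefix "mor" already present; 6 new (r, u, n, s, a, r)
  "morlin" → prefix "mor" already present; 3 new (l, i, n)
  "mortormilin" → prefix "mortor" already present; 5 new (m, i, l, i, n)
  "somirun" → 7 new (s, o, m, i, r, u, n)
Total nodes = 5 + 11 + 3 + 12 + 8 + 8 + 2 + 4 + 3 + 6 + 3 + 5 + 7 = 77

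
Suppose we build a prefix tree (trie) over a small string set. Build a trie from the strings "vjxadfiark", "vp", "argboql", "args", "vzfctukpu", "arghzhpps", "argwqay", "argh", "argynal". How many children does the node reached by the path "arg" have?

Walk "arg" from the root, arriving at one node.
Characters that immediately follow "arg" among the stored strings: {b, h, s, w, y}.
That node has 5 child edges.

5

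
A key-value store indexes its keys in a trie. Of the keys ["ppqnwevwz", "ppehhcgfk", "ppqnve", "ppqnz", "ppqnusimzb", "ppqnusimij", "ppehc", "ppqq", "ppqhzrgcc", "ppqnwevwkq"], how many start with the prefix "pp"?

Walk to "pp"; the words in its subtree are exactly those with that prefix.
Words under "pp": ppehc, ppehhcgfk, ppqhzrgcc, ppqnusimij, ppqnusimzb, ppqnve, ppqnwevwkq, ppqnwevwz, ppqnz, ppqq
Count: 10

10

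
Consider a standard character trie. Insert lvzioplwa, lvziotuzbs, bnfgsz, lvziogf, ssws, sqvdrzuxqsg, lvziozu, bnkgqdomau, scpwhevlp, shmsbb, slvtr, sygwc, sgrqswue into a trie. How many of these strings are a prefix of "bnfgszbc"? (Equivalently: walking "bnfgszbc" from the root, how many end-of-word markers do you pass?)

1

Walk "bnfgszbc" from the root; an end-of-word marker is hit whenever a stored word is a prefix of "bnfgszbc".
Prefixes of the query that are stored words: "bnfgsz"
Count: 1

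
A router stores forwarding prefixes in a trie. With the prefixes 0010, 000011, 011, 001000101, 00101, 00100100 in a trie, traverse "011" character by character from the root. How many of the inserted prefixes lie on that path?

1

Traverse "011" character by character; count nodes along the way that are marked as word ends.
Prefixes of the query that are stored words: "011"
Count: 1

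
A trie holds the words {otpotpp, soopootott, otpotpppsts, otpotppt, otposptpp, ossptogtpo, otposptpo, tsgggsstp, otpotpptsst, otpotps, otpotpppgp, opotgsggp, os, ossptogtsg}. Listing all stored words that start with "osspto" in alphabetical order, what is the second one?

ossptogtsg

Words with prefix "osspto", in lexicographic order: "ossptogtpo", "ossptogtsg"
Position 2: ossptogtsg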